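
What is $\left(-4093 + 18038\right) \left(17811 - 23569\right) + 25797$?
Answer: $-80269513$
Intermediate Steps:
$\left(-4093 + 18038\right) \left(17811 - 23569\right) + 25797 = 13945 \left(-5758\right) + 25797 = -80295310 + 25797 = -80269513$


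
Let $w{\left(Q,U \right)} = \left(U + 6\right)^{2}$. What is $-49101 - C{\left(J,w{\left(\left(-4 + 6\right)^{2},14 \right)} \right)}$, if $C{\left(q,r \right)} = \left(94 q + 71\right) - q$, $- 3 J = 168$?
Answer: $-43964$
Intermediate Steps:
$J = -56$ ($J = \left(- \frac{1}{3}\right) 168 = -56$)
$w{\left(Q,U \right)} = \left(6 + U\right)^{2}$
$C{\left(q,r \right)} = 71 + 93 q$ ($C{\left(q,r \right)} = \left(71 + 94 q\right) - q = 71 + 93 q$)
$-49101 - C{\left(J,w{\left(\left(-4 + 6\right)^{2},14 \right)} \right)} = -49101 - \left(71 + 93 \left(-56\right)\right) = -49101 - \left(71 - 5208\right) = -49101 - -5137 = -49101 + 5137 = -43964$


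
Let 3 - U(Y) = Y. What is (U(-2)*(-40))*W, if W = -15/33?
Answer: 1000/11 ≈ 90.909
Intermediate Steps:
U(Y) = 3 - Y
W = -5/11 (W = -15*1/33 = -5/11 ≈ -0.45455)
(U(-2)*(-40))*W = ((3 - 1*(-2))*(-40))*(-5/11) = ((3 + 2)*(-40))*(-5/11) = (5*(-40))*(-5/11) = -200*(-5/11) = 1000/11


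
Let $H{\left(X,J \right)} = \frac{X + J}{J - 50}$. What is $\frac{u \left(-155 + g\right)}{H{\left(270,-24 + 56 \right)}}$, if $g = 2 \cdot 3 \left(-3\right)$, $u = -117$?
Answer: $- \frac{182169}{151} \approx -1206.4$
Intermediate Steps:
$H{\left(X,J \right)} = \frac{J + X}{-50 + J}$
$g = -18$ ($g = 6 \left(-3\right) = -18$)
$\frac{u \left(-155 + g\right)}{H{\left(270,-24 + 56 \right)}} = \frac{\left(-117\right) \left(-155 - 18\right)}{\frac{1}{-50 + \left(-24 + 56\right)} \left(\left(-24 + 56\right) + 270\right)} = \frac{\left(-117\right) \left(-173\right)}{\frac{1}{-50 + 32} \left(32 + 270\right)} = \frac{20241}{\frac{1}{-18} \cdot 302} = \frac{20241}{\left(- \frac{1}{18}\right) 302} = \frac{20241}{- \frac{151}{9}} = 20241 \left(- \frac{9}{151}\right) = - \frac{182169}{151}$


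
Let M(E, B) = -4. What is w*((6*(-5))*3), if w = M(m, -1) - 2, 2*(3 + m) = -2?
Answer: 540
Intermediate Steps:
m = -4 (m = -3 + (½)*(-2) = -3 - 1 = -4)
w = -6 (w = -4 - 2 = -6)
w*((6*(-5))*3) = -6*6*(-5)*3 = -(-180)*3 = -6*(-90) = 540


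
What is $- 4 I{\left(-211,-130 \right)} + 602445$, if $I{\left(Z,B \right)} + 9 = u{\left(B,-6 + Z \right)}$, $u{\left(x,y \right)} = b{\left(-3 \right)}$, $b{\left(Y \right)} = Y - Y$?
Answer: $602481$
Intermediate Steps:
$b{\left(Y \right)} = 0$
$u{\left(x,y \right)} = 0$
$I{\left(Z,B \right)} = -9$ ($I{\left(Z,B \right)} = -9 + 0 = -9$)
$- 4 I{\left(-211,-130 \right)} + 602445 = \left(-4\right) \left(-9\right) + 602445 = 36 + 602445 = 602481$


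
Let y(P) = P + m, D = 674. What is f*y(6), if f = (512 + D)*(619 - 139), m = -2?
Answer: 2277120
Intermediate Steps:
y(P) = -2 + P (y(P) = P - 2 = -2 + P)
f = 569280 (f = (512 + 674)*(619 - 139) = 1186*480 = 569280)
f*y(6) = 569280*(-2 + 6) = 569280*4 = 2277120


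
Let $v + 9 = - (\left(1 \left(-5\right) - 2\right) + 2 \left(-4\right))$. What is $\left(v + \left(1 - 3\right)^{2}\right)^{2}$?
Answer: $100$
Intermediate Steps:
$v = 6$ ($v = -9 - \left(\left(1 \left(-5\right) - 2\right) + 2 \left(-4\right)\right) = -9 - \left(\left(-5 - 2\right) - 8\right) = -9 - \left(-7 - 8\right) = -9 - -15 = -9 + 15 = 6$)
$\left(v + \left(1 - 3\right)^{2}\right)^{2} = \left(6 + \left(1 - 3\right)^{2}\right)^{2} = \left(6 + \left(-2\right)^{2}\right)^{2} = \left(6 + 4\right)^{2} = 10^{2} = 100$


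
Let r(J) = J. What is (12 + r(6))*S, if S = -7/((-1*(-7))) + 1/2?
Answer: -9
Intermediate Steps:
S = -½ (S = -7/7 + 1*(½) = -7*⅐ + ½ = -1 + ½ = -½ ≈ -0.50000)
(12 + r(6))*S = (12 + 6)*(-½) = 18*(-½) = -9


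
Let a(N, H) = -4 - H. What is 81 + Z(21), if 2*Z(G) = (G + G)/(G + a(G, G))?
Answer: 303/4 ≈ 75.750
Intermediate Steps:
Z(G) = -G/4 (Z(G) = ((G + G)/(G + (-4 - G)))/2 = ((2*G)/(-4))/2 = ((2*G)*(-¼))/2 = (-G/2)/2 = -G/4)
81 + Z(21) = 81 - ¼*21 = 81 - 21/4 = 303/4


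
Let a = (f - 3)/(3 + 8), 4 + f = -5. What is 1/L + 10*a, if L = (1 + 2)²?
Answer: -1069/99 ≈ -10.798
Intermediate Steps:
f = -9 (f = -4 - 5 = -9)
L = 9 (L = 3² = 9)
a = -12/11 (a = (-9 - 3)/(3 + 8) = -12/11 ≈ -1.0909)
1/L + 10*a = 1/9 + 10*(-12/11) = ⅑ - 120/11 = -1069/99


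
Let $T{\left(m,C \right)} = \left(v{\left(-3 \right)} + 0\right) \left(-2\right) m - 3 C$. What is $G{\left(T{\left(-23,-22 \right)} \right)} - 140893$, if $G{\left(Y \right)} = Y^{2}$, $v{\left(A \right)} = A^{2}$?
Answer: $89507$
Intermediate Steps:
$T{\left(m,C \right)} = - 18 m - 3 C$ ($T{\left(m,C \right)} = \left(\left(-3\right)^{2} + 0\right) \left(-2\right) m - 3 C = \left(9 + 0\right) \left(-2\right) m - 3 C = 9 \left(-2\right) m - 3 C = - 18 m - 3 C$)
$G{\left(T{\left(-23,-22 \right)} \right)} - 140893 = \left(\left(-18\right) \left(-23\right) - -66\right)^{2} - 140893 = \left(414 + 66\right)^{2} - 140893 = 480^{2} - 140893 = 230400 - 140893 = 89507$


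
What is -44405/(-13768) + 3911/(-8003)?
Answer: 301526567/110185304 ≈ 2.7365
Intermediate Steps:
-44405/(-13768) + 3911/(-8003) = -44405*(-1/13768) + 3911*(-1/8003) = 44405/13768 - 3911/8003 = 301526567/110185304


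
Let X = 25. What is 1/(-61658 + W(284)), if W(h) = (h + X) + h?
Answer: -1/61065 ≈ -1.6376e-5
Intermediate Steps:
W(h) = 25 + 2*h (W(h) = (h + 25) + h = (25 + h) + h = 25 + 2*h)
1/(-61658 + W(284)) = 1/(-61658 + (25 + 2*284)) = 1/(-61658 + (25 + 568)) = 1/(-61658 + 593) = 1/(-61065) = -1/61065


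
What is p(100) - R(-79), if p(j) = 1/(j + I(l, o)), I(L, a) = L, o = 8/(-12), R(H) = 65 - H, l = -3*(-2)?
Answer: -15263/106 ≈ -143.99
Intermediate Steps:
l = 6
o = -2/3 (o = 8*(-1/12) = -2/3 ≈ -0.66667)
p(j) = 1/(6 + j) (p(j) = 1/(j + 6) = 1/(6 + j))
p(100) - R(-79) = 1/(6 + 100) - (65 - 1*(-79)) = 1/106 - (65 + 79) = 1/106 - 1*144 = 1/106 - 144 = -15263/106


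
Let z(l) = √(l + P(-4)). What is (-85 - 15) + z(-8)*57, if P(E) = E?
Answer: -100 + 114*I*√3 ≈ -100.0 + 197.45*I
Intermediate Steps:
z(l) = √(-4 + l) (z(l) = √(l - 4) = √(-4 + l))
(-85 - 15) + z(-8)*57 = (-85 - 15) + √(-4 - 8)*57 = -100 + √(-12)*57 = -100 + (2*I*√3)*57 = -100 + 114*I*√3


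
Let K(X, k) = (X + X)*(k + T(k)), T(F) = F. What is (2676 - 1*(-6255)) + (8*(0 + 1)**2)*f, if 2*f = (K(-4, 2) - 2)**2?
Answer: 13555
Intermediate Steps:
K(X, k) = 4*X*k (K(X, k) = (X + X)*(k + k) = (2*X)*(2*k) = 4*X*k)
f = 578 (f = (4*(-4)*2 - 2)**2/2 = (-32 - 2)**2/2 = (1/2)*(-34)**2 = (1/2)*1156 = 578)
(2676 - 1*(-6255)) + (8*(0 + 1)**2)*f = (2676 - 1*(-6255)) + (8*(0 + 1)**2)*578 = (2676 + 6255) + (8*1**2)*578 = 8931 + (8*1)*578 = 8931 + 8*578 = 8931 + 4624 = 13555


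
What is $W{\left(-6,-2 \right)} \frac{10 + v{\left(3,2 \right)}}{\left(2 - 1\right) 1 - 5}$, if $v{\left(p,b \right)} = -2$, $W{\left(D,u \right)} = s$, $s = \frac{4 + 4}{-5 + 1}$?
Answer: $4$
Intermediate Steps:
$s = -2$ ($s = \frac{8}{-4} = 8 \left(- \frac{1}{4}\right) = -2$)
$W{\left(D,u \right)} = -2$
$W{\left(-6,-2 \right)} \frac{10 + v{\left(3,2 \right)}}{\left(2 - 1\right) 1 - 5} = - 2 \frac{10 - 2}{\left(2 - 1\right) 1 - 5} = - 2 \frac{8}{1 \cdot 1 - 5} = - 2 \frac{8}{1 - 5} = - 2 \frac{8}{-4} = - 2 \cdot 8 \left(- \frac{1}{4}\right) = \left(-2\right) \left(-2\right) = 4$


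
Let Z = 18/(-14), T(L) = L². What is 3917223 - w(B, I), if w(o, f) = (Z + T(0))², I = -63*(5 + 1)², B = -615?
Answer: 191943846/49 ≈ 3.9172e+6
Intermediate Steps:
I = -2268 (I = -63*6² = -63*36 = -2268)
Z = -9/7 (Z = 18*(-1/14) = -9/7 ≈ -1.2857)
w(o, f) = 81/49 (w(o, f) = (-9/7 + 0²)² = (-9/7 + 0)² = (-9/7)² = 81/49)
3917223 - w(B, I) = 3917223 - 1*81/49 = 3917223 - 81/49 = 191943846/49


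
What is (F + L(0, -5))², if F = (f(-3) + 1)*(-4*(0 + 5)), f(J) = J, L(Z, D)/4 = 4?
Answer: 3136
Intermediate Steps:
L(Z, D) = 16 (L(Z, D) = 4*4 = 16)
F = 40 (F = (-3 + 1)*(-4*(0 + 5)) = -(-8)*5 = -2*(-20) = 40)
(F + L(0, -5))² = (40 + 16)² = 56² = 3136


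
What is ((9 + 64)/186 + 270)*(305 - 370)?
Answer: -3269045/186 ≈ -17576.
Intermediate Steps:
((9 + 64)/186 + 270)*(305 - 370) = (73*(1/186) + 270)*(-65) = (73/186 + 270)*(-65) = (50293/186)*(-65) = -3269045/186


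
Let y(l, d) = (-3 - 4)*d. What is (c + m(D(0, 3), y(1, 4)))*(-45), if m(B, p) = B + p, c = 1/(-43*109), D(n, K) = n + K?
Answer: 5272920/4687 ≈ 1125.0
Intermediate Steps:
D(n, K) = K + n
y(l, d) = -7*d
c = -1/4687 (c = -1/43*1/109 = -1/4687 ≈ -0.00021336)
(c + m(D(0, 3), y(1, 4)))*(-45) = (-1/4687 + ((3 + 0) - 7*4))*(-45) = (-1/4687 + (3 - 28))*(-45) = (-1/4687 - 25)*(-45) = -117176/4687*(-45) = 5272920/4687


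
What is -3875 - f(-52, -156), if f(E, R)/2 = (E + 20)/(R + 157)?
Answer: -3811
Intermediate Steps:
f(E, R) = 2*(20 + E)/(157 + R) (f(E, R) = 2*((E + 20)/(R + 157)) = 2*((20 + E)/(157 + R)) = 2*(20 + E)/(157 + R))
-3875 - f(-52, -156) = -3875 - 2*(20 - 52)/(157 - 156) = -3875 - 2*(-32)/1 = -3875 - 2*(-32) = -3875 - 1*(-64) = -3875 + 64 = -3811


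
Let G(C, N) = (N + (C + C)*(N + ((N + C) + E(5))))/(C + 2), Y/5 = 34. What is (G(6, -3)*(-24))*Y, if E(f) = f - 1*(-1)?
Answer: -35190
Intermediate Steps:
Y = 170 (Y = 5*34 = 170)
E(f) = 1 + f (E(f) = f + 1 = 1 + f)
G(C, N) = (N + 2*C*(6 + C + 2*N))/(2 + C) (G(C, N) = (N + (C + C)*(N + ((N + C) + (1 + 5))))/(C + 2) = (N + (2*C)*(N + ((C + N) + 6)))/(2 + C) = (N + (2*C)*(N + (6 + C + N)))/(2 + C) = (N + (2*C)*(6 + C + 2*N))/(2 + C) = (N + 2*C*(6 + C + 2*N))/(2 + C))
(G(6, -3)*(-24))*Y = (((-3 + 2*6² + 12*6 + 4*6*(-3))/(2 + 6))*(-24))*170 = (((-3 + 2*36 + 72 - 72)/8)*(-24))*170 = (((-3 + 72 + 72 - 72)/8)*(-24))*170 = (((⅛)*69)*(-24))*170 = ((69/8)*(-24))*170 = -207*170 = -35190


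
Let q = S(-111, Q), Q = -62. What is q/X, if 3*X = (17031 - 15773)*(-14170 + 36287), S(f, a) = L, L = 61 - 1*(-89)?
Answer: 225/13911593 ≈ 1.6174e-5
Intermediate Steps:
L = 150 (L = 61 + 89 = 150)
S(f, a) = 150
q = 150
X = 27823186/3 (X = ((17031 - 15773)*(-14170 + 36287))/3 = (1258*22117)/3 = (1/3)*27823186 = 27823186/3 ≈ 9.2744e+6)
q/X = 150/(27823186/3) = 150*(3/27823186) = 225/13911593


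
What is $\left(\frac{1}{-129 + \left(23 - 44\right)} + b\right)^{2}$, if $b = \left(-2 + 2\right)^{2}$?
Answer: $\frac{1}{22500} \approx 4.4444 \cdot 10^{-5}$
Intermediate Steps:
$b = 0$ ($b = 0^{2} = 0$)
$\left(\frac{1}{-129 + \left(23 - 44\right)} + b\right)^{2} = \left(\frac{1}{-129 + \left(23 - 44\right)} + 0\right)^{2} = \left(\frac{1}{-129 - 21} + 0\right)^{2} = \left(\frac{1}{-150} + 0\right)^{2} = \left(- \frac{1}{150} + 0\right)^{2} = \left(- \frac{1}{150}\right)^{2} = \frac{1}{22500}$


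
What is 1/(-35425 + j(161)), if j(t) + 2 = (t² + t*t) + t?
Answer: 1/16576 ≈ 6.0328e-5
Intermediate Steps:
j(t) = -2 + t + 2*t² (j(t) = -2 + ((t² + t*t) + t) = -2 + ((t² + t²) + t) = -2 + (2*t² + t) = -2 + (t + 2*t²) = -2 + t + 2*t²)
1/(-35425 + j(161)) = 1/(-35425 + (-2 + 161 + 2*161²)) = 1/(-35425 + (-2 + 161 + 2*25921)) = 1/(-35425 + (-2 + 161 + 51842)) = 1/(-35425 + 52001) = 1/16576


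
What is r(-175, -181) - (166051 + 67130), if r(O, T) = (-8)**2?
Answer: -233117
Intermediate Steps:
r(O, T) = 64
r(-175, -181) - (166051 + 67130) = 64 - (166051 + 67130) = 64 - 1*233181 = 64 - 233181 = -233117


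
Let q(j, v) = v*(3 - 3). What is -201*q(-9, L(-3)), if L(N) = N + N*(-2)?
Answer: 0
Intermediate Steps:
L(N) = -N (L(N) = N - 2*N = -N)
q(j, v) = 0 (q(j, v) = v*0 = 0)
-201*q(-9, L(-3)) = -201*0 = 0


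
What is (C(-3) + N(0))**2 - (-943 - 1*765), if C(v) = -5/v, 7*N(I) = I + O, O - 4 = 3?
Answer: 15436/9 ≈ 1715.1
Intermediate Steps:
O = 7 (O = 4 + 3 = 7)
N(I) = 1 + I/7 (N(I) = (I + 7)/7 = (7 + I)/7 = 1 + I/7)
(C(-3) + N(0))**2 - (-943 - 1*765) = (-5/(-3) + (1 + (1/7)*0))**2 - (-943 - 1*765) = (-5*(-1/3) + (1 + 0))**2 - (-943 - 765) = (5/3 + 1)**2 - 1*(-1708) = (8/3)**2 + 1708 = 64/9 + 1708 = 15436/9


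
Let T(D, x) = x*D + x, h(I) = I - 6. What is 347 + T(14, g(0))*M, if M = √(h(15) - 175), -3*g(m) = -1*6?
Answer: 347 + 30*I*√166 ≈ 347.0 + 386.52*I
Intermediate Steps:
g(m) = 2 (g(m) = -(-1)*6/3 = -⅓*(-6) = 2)
h(I) = -6 + I
M = I*√166 (M = √((-6 + 15) - 175) = √(9 - 175) = √(-166) = I*√166 ≈ 12.884*I)
T(D, x) = x + D*x (T(D, x) = D*x + x = x + D*x)
347 + T(14, g(0))*M = 347 + (2*(1 + 14))*(I*√166) = 347 + (2*15)*(I*√166) = 347 + 30*(I*√166) = 347 + 30*I*√166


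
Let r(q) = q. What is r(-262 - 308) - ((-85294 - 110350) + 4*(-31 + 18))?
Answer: 195126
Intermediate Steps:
r(-262 - 308) - ((-85294 - 110350) + 4*(-31 + 18)) = (-262 - 308) - ((-85294 - 110350) + 4*(-31 + 18)) = -570 - (-195644 + 4*(-13)) = -570 - (-195644 - 52) = -570 - 1*(-195696) = -570 + 195696 = 195126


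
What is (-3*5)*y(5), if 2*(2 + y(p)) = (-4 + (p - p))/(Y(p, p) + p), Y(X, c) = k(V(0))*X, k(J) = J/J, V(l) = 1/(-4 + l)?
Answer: 33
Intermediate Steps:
k(J) = 1
Y(X, c) = X (Y(X, c) = 1*X = X)
y(p) = -2 - 1/p (y(p) = -2 + ((-4 + (p - p))/(p + p))/2 = -2 + ((-4 + 0)/((2*p)))/2 = -2 + (-2/p)/2 = -2 - 1/p)
(-3*5)*y(5) = (-3*5)*(-2 - 1/5) = -15*(-2 - 1*⅕) = -15*(-2 - ⅕) = -15*(-11/5) = 33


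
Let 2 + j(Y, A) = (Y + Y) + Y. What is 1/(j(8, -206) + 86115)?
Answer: 1/86137 ≈ 1.1609e-5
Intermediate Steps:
j(Y, A) = -2 + 3*Y (j(Y, A) = -2 + ((Y + Y) + Y) = -2 + (2*Y + Y) = -2 + 3*Y)
1/(j(8, -206) + 86115) = 1/((-2 + 3*8) + 86115) = 1/((-2 + 24) + 86115) = 1/(22 + 86115) = 1/86137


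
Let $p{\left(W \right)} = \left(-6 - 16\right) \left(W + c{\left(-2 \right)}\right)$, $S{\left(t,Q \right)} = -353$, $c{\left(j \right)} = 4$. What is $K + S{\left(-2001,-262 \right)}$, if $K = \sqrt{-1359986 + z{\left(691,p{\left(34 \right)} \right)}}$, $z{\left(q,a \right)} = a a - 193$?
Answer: $-353 + i \sqrt{661283} \approx -353.0 + 813.19 i$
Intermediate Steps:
$p{\left(W \right)} = -88 - 22 W$ ($p{\left(W \right)} = \left(-6 - 16\right) \left(W + 4\right) = - 22 \left(4 + W\right) = -88 - 22 W$)
$z{\left(q,a \right)} = -193 + a^{2}$ ($z{\left(q,a \right)} = a^{2} - 193 = -193 + a^{2}$)
$K = i \sqrt{661283}$ ($K = \sqrt{-1359986 - \left(193 - \left(-88 - 748\right)^{2}\right)} = \sqrt{-1359986 - \left(193 - \left(-836\right)^{2}\right)} = \sqrt{-1359986 + \left(-193 + 698896\right)} = \sqrt{-1359986 + 698703} = \sqrt{-661283} = i \sqrt{661283} \approx 813.19 i$)
$K + S{\left(-2001,-262 \right)} = i \sqrt{661283} - 353 = -353 + i \sqrt{661283}$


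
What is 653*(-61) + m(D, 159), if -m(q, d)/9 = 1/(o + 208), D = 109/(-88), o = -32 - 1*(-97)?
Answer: -3624806/91 ≈ -39833.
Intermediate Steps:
o = 65 (o = -32 + 97 = 65)
D = -109/88 (D = 109*(-1/88) = -109/88 ≈ -1.2386)
m(q, d) = -3/91 (m(q, d) = -9/(65 + 208) = -9/273 = -9*1/273 = -3/91)
653*(-61) + m(D, 159) = 653*(-61) - 3/91 = -39833 - 3/91 = -3624806/91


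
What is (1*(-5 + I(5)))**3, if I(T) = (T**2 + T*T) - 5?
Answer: 64000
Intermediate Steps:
I(T) = -5 + 2*T**2 (I(T) = (T**2 + T**2) - 5 = 2*T**2 - 5 = -5 + 2*T**2)
(1*(-5 + I(5)))**3 = (1*(-5 + (-5 + 2*5**2)))**3 = (1*(-5 + (-5 + 2*25)))**3 = (1*(-5 + (-5 + 50)))**3 = (1*(-5 + 45))**3 = (1*40)**3 = 40**3 = 64000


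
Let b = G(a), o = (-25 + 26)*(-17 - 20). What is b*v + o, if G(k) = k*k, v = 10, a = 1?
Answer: -27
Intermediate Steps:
o = -37 (o = 1*(-37) = -37)
G(k) = k²
b = 1 (b = 1² = 1)
b*v + o = 1*10 - 37 = 10 - 37 = -27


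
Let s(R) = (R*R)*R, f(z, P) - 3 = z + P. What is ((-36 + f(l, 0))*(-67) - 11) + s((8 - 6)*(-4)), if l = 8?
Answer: 1152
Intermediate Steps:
f(z, P) = 3 + P + z (f(z, P) = 3 + (z + P) = 3 + (P + z) = 3 + P + z)
s(R) = R³ (s(R) = R²*R = R³)
((-36 + f(l, 0))*(-67) - 11) + s((8 - 6)*(-4)) = ((-36 + (3 + 0 + 8))*(-67) - 11) + ((8 - 6)*(-4))³ = ((-36 + 11)*(-67) - 11) + (2*(-4))³ = (-25*(-67) - 11) + (-8)³ = (1675 - 11) - 512 = 1664 - 512 = 1152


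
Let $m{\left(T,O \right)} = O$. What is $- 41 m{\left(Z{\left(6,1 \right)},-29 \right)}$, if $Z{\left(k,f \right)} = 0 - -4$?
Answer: $1189$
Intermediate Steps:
$Z{\left(k,f \right)} = 4$ ($Z{\left(k,f \right)} = 0 + 4 = 4$)
$- 41 m{\left(Z{\left(6,1 \right)},-29 \right)} = \left(-41\right) \left(-29\right) = 1189$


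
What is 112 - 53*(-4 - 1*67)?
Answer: 3875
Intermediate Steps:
112 - 53*(-4 - 1*67) = 112 - 53*(-4 - 67) = 112 - 53*(-71) = 112 + 3763 = 3875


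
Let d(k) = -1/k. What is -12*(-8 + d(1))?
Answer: 108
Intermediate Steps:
-12*(-8 + d(1)) = -12*(-8 - 1/1) = -12*(-8 - 1*1) = -12*(-8 - 1) = -12*(-9) = 108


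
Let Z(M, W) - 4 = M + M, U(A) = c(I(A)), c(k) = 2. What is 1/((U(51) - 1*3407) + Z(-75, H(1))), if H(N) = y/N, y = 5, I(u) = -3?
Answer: -1/3551 ≈ -0.00028161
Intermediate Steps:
U(A) = 2
H(N) = 5/N
Z(M, W) = 4 + 2*M (Z(M, W) = 4 + (M + M) = 4 + 2*M)
1/((U(51) - 1*3407) + Z(-75, H(1))) = 1/((2 - 1*3407) + (4 + 2*(-75))) = 1/((2 - 3407) + (4 - 150)) = 1/(-3405 - 146) = 1/(-3551) = -1/3551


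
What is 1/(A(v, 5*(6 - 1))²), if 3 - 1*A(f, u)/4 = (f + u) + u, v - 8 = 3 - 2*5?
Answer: 1/36864 ≈ 2.7127e-5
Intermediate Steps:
v = 1 (v = 8 + (3 - 2*5) = 8 + (3 - 10) = 8 - 7 = 1)
A(f, u) = 12 - 8*u - 4*f (A(f, u) = 12 - 4*((f + u) + u) = 12 - 4*(f + 2*u) = 12 + (-8*u - 4*f) = 12 - 8*u - 4*f)
1/(A(v, 5*(6 - 1))²) = 1/((12 - 40*(6 - 1) - 4*1)²) = 1/((12 - 40*5 - 4)²) = 1/((12 - 8*25 - 4)²) = 1/((12 - 200 - 4)²) = 1/((-192)²) = 1/36864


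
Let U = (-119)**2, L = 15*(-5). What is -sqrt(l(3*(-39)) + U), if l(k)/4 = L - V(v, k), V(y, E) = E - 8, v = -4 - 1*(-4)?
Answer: -sqrt(14361) ≈ -119.84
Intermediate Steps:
L = -75
v = 0 (v = -4 + 4 = 0)
V(y, E) = -8 + E
U = 14161
l(k) = -268 - 4*k (l(k) = 4*(-75 - (-8 + k)) = 4*(-75 + (8 - k)) = 4*(-67 - k) = -268 - 4*k)
-sqrt(l(3*(-39)) + U) = -sqrt((-268 - 12*(-39)) + 14161) = -sqrt((-268 - 4*(-117)) + 14161) = -sqrt((-268 + 468) + 14161) = -sqrt(200 + 14161) = -sqrt(14361)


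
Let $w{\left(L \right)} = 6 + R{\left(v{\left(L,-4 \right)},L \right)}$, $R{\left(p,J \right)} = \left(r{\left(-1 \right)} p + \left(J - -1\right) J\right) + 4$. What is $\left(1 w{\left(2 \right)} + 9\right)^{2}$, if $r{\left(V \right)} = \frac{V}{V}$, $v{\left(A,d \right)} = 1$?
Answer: $676$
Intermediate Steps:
$r{\left(V \right)} = 1$
$R{\left(p,J \right)} = 4 + p + J \left(1 + J\right)$ ($R{\left(p,J \right)} = \left(1 p + \left(J - -1\right) J\right) + 4 = \left(p + \left(J + 1\right) J\right) + 4 = \left(p + \left(1 + J\right) J\right) + 4 = \left(p + J \left(1 + J\right)\right) + 4 = 4 + p + J \left(1 + J\right)$)
$w{\left(L \right)} = 11 + L + L^{2}$ ($w{\left(L \right)} = 6 + \left(4 + L + 1 + L^{2}\right) = 6 + \left(5 + L + L^{2}\right) = 11 + L + L^{2}$)
$\left(1 w{\left(2 \right)} + 9\right)^{2} = \left(1 \left(11 + 2 + 2^{2}\right) + 9\right)^{2} = \left(1 \left(11 + 2 + 4\right) + 9\right)^{2} = \left(1 \cdot 17 + 9\right)^{2} = \left(17 + 9\right)^{2} = 26^{2} = 676$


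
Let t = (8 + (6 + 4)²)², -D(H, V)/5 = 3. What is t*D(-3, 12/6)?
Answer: -174960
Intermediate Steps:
D(H, V) = -15 (D(H, V) = -5*3 = -15)
t = 11664 (t = (8 + 10²)² = (8 + 100)² = 108² = 11664)
t*D(-3, 12/6) = 11664*(-15) = -174960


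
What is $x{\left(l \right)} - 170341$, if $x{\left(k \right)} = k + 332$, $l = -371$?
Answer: $-170380$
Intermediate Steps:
$x{\left(k \right)} = 332 + k$
$x{\left(l \right)} - 170341 = \left(332 - 371\right) - 170341 = -39 - 170341 = -170380$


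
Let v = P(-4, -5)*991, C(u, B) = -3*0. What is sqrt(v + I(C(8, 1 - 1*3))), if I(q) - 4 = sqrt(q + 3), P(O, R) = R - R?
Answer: sqrt(4 + sqrt(3)) ≈ 2.3942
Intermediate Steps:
P(O, R) = 0
C(u, B) = 0
I(q) = 4 + sqrt(3 + q) (I(q) = 4 + sqrt(q + 3) = 4 + sqrt(3 + q))
v = 0 (v = 0*991 = 0)
sqrt(v + I(C(8, 1 - 1*3))) = sqrt(0 + (4 + sqrt(3 + 0))) = sqrt(0 + (4 + sqrt(3))) = sqrt(4 + sqrt(3))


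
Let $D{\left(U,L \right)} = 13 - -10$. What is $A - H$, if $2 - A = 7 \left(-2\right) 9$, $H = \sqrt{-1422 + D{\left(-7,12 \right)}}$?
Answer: $128 - i \sqrt{1399} \approx 128.0 - 37.403 i$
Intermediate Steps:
$D{\left(U,L \right)} = 23$ ($D{\left(U,L \right)} = 13 + 10 = 23$)
$H = i \sqrt{1399}$ ($H = \sqrt{-1422 + 23} = \sqrt{-1399} = i \sqrt{1399} \approx 37.403 i$)
$A = 128$ ($A = 2 - 7 \left(-2\right) 9 = 2 - \left(-14\right) 9 = 2 - -126 = 2 + 126 = 128$)
$A - H = 128 - i \sqrt{1399}$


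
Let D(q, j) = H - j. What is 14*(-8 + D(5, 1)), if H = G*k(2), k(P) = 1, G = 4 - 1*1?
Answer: -84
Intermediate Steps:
G = 3 (G = 4 - 1 = 3)
H = 3 (H = 3*1 = 3)
D(q, j) = 3 - j
14*(-8 + D(5, 1)) = 14*(-8 + (3 - 1*1)) = 14*(-8 + (3 - 1)) = 14*(-8 + 2) = 14*(-6) = -84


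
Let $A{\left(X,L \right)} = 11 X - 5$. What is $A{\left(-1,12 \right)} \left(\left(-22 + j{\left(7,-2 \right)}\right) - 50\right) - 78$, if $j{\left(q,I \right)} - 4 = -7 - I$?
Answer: $1090$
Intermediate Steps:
$A{\left(X,L \right)} = -5 + 11 X$
$j{\left(q,I \right)} = -3 - I$ ($j{\left(q,I \right)} = 4 - \left(7 + I\right) = -3 - I$)
$A{\left(-1,12 \right)} \left(\left(-22 + j{\left(7,-2 \right)}\right) - 50\right) - 78 = \left(-5 + 11 \left(-1\right)\right) \left(\left(-22 - 1\right) - 50\right) - 78 = \left(-5 - 11\right) \left(\left(-22 + \left(-3 + 2\right)\right) - 50\right) - 78 = - 16 \left(\left(-22 - 1\right) - 50\right) - 78 = - 16 \left(-23 - 50\right) - 78 = \left(-16\right) \left(-73\right) - 78 = 1168 - 78 = 1090$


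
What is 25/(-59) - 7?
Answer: -438/59 ≈ -7.4237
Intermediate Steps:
25/(-59) - 7 = -1/59*25 - 7 = -25/59 - 7 = -438/59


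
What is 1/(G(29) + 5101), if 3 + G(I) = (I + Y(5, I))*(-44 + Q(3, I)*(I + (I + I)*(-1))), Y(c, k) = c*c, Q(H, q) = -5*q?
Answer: 1/229792 ≈ 4.3518e-6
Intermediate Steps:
Y(c, k) = c²
G(I) = -3 + (-44 + 5*I²)*(25 + I) (G(I) = -3 + (I + 5²)*(-44 + (-5*I)*(I + (I + I)*(-1))) = -3 + (I + 25)*(-44 + (-5*I)*(I + (2*I)*(-1))) = -3 + (25 + I)*(-44 + (-5*I)*(I - 2*I)) = -3 + (25 + I)*(-44 + (-5*I)*(-I)) = -3 + (25 + I)*(-44 + 5*I²) = -3 + (-44 + 5*I²)*(25 + I))
1/(G(29) + 5101) = 1/((-1103 - 44*29 + 5*29³ + 125*29²) + 5101) = 1/((-1103 - 1276 + 5*24389 + 125*841) + 5101) = 1/((-1103 - 1276 + 121945 + 105125) + 5101) = 1/(224691 + 5101) = 1/229792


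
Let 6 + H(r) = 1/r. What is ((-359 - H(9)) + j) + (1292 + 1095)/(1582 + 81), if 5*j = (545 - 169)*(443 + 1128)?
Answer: 8814629377/74835 ≈ 1.1779e+5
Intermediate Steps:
H(r) = -6 + 1/r
j = 590696/5 (j = ((545 - 169)*(443 + 1128))/5 = (376*1571)/5 = (⅕)*590696 = 590696/5 ≈ 1.1814e+5)
((-359 - H(9)) + j) + (1292 + 1095)/(1582 + 81) = ((-359 - (-6 + 1/9)) + 590696/5) + (1292 + 1095)/(1582 + 81) = ((-359 - (-6 + ⅑)) + 590696/5) + 2387/1663 = ((-359 - 1*(-53/9)) + 590696/5) + 2387*(1/1663) = ((-359 + 53/9) + 590696/5) + 2387/1663 = (-3178/9 + 590696/5) + 2387/1663 = 5300374/45 + 2387/1663 = 8814629377/74835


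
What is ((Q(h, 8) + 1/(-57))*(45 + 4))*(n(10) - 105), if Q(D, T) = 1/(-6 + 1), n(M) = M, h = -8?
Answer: 3038/3 ≈ 1012.7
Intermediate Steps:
Q(D, T) = -⅕ (Q(D, T) = 1/(-5) = -⅕)
((Q(h, 8) + 1/(-57))*(45 + 4))*(n(10) - 105) = ((-⅕ + 1/(-57))*(45 + 4))*(10 - 105) = ((-⅕ - 1/57)*49)*(-95) = -62/285*49*(-95) = -3038/285*(-95) = 3038/3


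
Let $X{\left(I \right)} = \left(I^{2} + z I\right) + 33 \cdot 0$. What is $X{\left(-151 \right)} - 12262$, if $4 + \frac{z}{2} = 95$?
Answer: $-16943$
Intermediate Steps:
$z = 182$ ($z = -8 + 2 \cdot 95 = -8 + 190 = 182$)
$X{\left(I \right)} = I^{2} + 182 I$ ($X{\left(I \right)} = \left(I^{2} + 182 I\right) + 33 \cdot 0 = \left(I^{2} + 182 I\right) + 0 = I^{2} + 182 I$)
$X{\left(-151 \right)} - 12262 = - 151 \left(182 - 151\right) - 12262 = \left(-151\right) 31 - 12262 = -4681 - 12262 = -16943$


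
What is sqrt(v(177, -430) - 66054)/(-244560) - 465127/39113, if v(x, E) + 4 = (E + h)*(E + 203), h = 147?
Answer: -465127/39113 - I*sqrt(1817)/244560 ≈ -11.892 - 0.0001743*I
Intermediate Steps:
v(x, E) = -4 + (147 + E)*(203 + E) (v(x, E) = -4 + (E + 147)*(E + 203) = -4 + (147 + E)*(203 + E))
sqrt(v(177, -430) - 66054)/(-244560) - 465127/39113 = sqrt((29837 + (-430)**2 + 350*(-430)) - 66054)/(-244560) - 465127/39113 = sqrt((29837 + 184900 - 150500) - 66054)*(-1/244560) - 465127*1/39113 = sqrt(64237 - 66054)*(-1/244560) - 465127/39113 = sqrt(-1817)*(-1/244560) - 465127/39113 = (I*sqrt(1817))*(-1/244560) - 465127/39113 = -I*sqrt(1817)/244560 - 465127/39113 = -465127/39113 - I*sqrt(1817)/244560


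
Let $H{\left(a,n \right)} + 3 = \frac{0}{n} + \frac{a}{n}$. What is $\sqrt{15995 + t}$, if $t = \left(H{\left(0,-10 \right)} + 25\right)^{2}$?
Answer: $3 \sqrt{1831} \approx 128.37$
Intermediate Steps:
$H{\left(a,n \right)} = -3 + \frac{a}{n}$ ($H{\left(a,n \right)} = -3 + \left(\frac{0}{n} + \frac{a}{n}\right) = -3 + \left(0 + \frac{a}{n}\right) = -3 + \frac{a}{n}$)
$t = 484$ ($t = \left(\left(-3 + \frac{0}{-10}\right) + 25\right)^{2} = \left(\left(-3 + 0 \left(- \frac{1}{10}\right)\right) + 25\right)^{2} = \left(\left(-3 + 0\right) + 25\right)^{2} = \left(-3 + 25\right)^{2} = 22^{2} = 484$)
$\sqrt{15995 + t} = \sqrt{15995 + 484} = \sqrt{16479} = 3 \sqrt{1831}$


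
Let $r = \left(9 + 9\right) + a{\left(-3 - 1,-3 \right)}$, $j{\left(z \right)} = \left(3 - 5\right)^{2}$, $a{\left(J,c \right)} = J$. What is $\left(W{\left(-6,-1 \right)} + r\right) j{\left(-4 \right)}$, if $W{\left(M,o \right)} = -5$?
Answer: $36$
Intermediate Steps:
$j{\left(z \right)} = 4$ ($j{\left(z \right)} = \left(-2\right)^{2} = 4$)
$r = 14$ ($r = \left(9 + 9\right) - 4 = 18 - 4 = 14$)
$\left(W{\left(-6,-1 \right)} + r\right) j{\left(-4 \right)} = \left(-5 + 14\right) 4 = 9 \cdot 4 = 36$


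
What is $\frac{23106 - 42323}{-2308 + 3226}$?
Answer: $- \frac{19217}{918} \approx -20.934$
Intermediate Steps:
$\frac{23106 - 42323}{-2308 + 3226} = - \frac{19217}{918}$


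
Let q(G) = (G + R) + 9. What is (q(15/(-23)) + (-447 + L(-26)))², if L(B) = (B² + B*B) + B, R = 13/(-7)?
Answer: 20324494096/25921 ≈ 7.8409e+5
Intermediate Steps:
R = -13/7 (R = 13*(-⅐) = -13/7 ≈ -1.8571)
L(B) = B + 2*B² (L(B) = (B² + B²) + B = 2*B² + B = B + 2*B²)
q(G) = 50/7 + G (q(G) = (G - 13/7) + 9 = (-13/7 + G) + 9 = 50/7 + G)
(q(15/(-23)) + (-447 + L(-26)))² = ((50/7 + 15/(-23)) + (-447 - 26*(1 + 2*(-26))))² = ((50/7 + 15*(-1/23)) + (-447 - 26*(1 - 52)))² = ((50/7 - 15/23) + (-447 - 26*(-51)))² = (1045/161 + (-447 + 1326))² = (1045/161 + 879)² = (142564/161)² = 20324494096/25921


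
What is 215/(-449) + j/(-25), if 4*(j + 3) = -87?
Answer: 22951/44900 ≈ 0.51116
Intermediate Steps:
j = -99/4 (j = -3 + (1/4)*(-87) = -3 - 87/4 = -99/4 ≈ -24.750)
215/(-449) + j/(-25) = 215/(-449) - 99/4/(-25) = 215*(-1/449) - 99/4*(-1/25) = -215/449 + 99/100 = 22951/44900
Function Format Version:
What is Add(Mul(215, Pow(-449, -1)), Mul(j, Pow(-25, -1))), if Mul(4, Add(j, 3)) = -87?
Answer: Rational(22951, 44900) ≈ 0.51116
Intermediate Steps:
j = Rational(-99, 4) (j = Add(-3, Mul(Rational(1, 4), -87)) = Add(-3, Rational(-87, 4)) = Rational(-99, 4) ≈ -24.750)
Add(Mul(215, Pow(-449, -1)), Mul(j, Pow(-25, -1))) = Add(Mul(215, Pow(-449, -1)), Mul(Rational(-99, 4), Pow(-25, -1))) = Add(Mul(215, Rational(-1, 449)), Mul(Rational(-99, 4), Rational(-1, 25))) = Add(Rational(-215, 449), Rational(99, 100)) = Rational(22951, 44900)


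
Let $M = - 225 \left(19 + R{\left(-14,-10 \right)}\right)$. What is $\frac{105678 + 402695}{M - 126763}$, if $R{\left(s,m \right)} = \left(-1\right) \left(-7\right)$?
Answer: $- \frac{508373}{132613} \approx -3.8335$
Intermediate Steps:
$R{\left(s,m \right)} = 7$
$M = -5850$ ($M = - 225 \left(19 + 7\right) = \left(-225\right) 26 = -5850$)
$\frac{105678 + 402695}{M - 126763} = \frac{105678 + 402695}{-5850 - 126763} = \frac{508373}{-132613} = 508373 \left(- \frac{1}{132613}\right) = - \frac{508373}{132613}$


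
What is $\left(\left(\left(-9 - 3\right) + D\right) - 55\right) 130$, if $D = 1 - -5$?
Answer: $-7930$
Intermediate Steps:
$D = 6$ ($D = 1 + 5 = 6$)
$\left(\left(\left(-9 - 3\right) + D\right) - 55\right) 130 = \left(\left(\left(-9 - 3\right) + 6\right) - 55\right) 130 = \left(\left(-12 + 6\right) - 55\right) 130 = \left(-6 - 55\right) 130 = \left(-61\right) 130 = -7930$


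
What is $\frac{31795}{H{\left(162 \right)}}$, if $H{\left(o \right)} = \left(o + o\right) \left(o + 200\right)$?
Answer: $\frac{31795}{117288} \approx 0.27108$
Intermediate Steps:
$H{\left(o \right)} = 2 o \left(200 + o\right)$
$\frac{31795}{H{\left(162 \right)}} = \frac{31795}{2 \cdot 162 \left(200 + 162\right)} = \frac{31795}{2 \cdot 162 \cdot 362} = \frac{31795}{117288}$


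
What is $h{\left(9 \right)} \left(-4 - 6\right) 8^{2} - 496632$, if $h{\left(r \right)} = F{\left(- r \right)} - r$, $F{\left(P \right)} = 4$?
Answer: $-493432$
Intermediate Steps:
$h{\left(r \right)} = 4 - r$
$h{\left(9 \right)} \left(-4 - 6\right) 8^{2} - 496632 = \left(4 - 9\right) \left(-4 - 6\right) 8^{2} - 496632 = \left(4 - 9\right) \left(-4 - 6\right) 64 - 496632 = \left(-5\right) \left(-10\right) 64 - 496632 = 50 \cdot 64 - 496632 = 3200 - 496632 = -493432$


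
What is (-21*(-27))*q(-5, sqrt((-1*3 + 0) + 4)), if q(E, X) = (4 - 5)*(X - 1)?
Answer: 0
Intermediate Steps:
q(E, X) = 1 - X (q(E, X) = -(-1 + X) = 1 - X)
(-21*(-27))*q(-5, sqrt((-1*3 + 0) + 4)) = (-21*(-27))*(1 - sqrt((-1*3 + 0) + 4)) = 567*(1 - sqrt((-3 + 0) + 4)) = 567*(1 - sqrt(-3 + 4)) = 567*(1 - sqrt(1)) = 567*(1 - 1*1) = 567*(1 - 1) = 567*0 = 0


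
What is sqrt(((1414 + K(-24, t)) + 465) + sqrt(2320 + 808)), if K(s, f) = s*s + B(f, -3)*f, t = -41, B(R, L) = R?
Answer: sqrt(4136 + 2*sqrt(782)) ≈ 64.745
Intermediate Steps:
K(s, f) = f**2 + s**2 (K(s, f) = s*s + f*f = s**2 + f**2 = f**2 + s**2)
sqrt(((1414 + K(-24, t)) + 465) + sqrt(2320 + 808)) = sqrt(((1414 + ((-41)**2 + (-24)**2)) + 465) + sqrt(2320 + 808)) = sqrt(((1414 + (1681 + 576)) + 465) + sqrt(3128)) = sqrt(((1414 + 2257) + 465) + 2*sqrt(782)) = sqrt((3671 + 465) + 2*sqrt(782)) = sqrt(4136 + 2*sqrt(782))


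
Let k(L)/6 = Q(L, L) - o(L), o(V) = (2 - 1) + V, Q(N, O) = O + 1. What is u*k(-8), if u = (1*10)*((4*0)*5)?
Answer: 0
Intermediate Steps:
Q(N, O) = 1 + O
o(V) = 1 + V
u = 0 (u = 10*(0*5) = 10*0 = 0)
k(L) = 0 (k(L) = 6*((1 + L) - (1 + L)) = 6*((1 + L) + (-1 - L)) = 6*0 = 0)
u*k(-8) = 0*0 = 0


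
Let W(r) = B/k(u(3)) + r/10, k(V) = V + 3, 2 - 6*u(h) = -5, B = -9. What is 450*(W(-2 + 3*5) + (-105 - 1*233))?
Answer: -152487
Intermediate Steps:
u(h) = 7/6 (u(h) = ⅓ - ⅙*(-5) = ⅓ + ⅚ = 7/6)
k(V) = 3 + V
W(r) = -54/25 + r/10 (W(r) = -9/(3 + 7/6) + r/10 = -9/25/6 + r*(⅒) = -9*6/25 + r/10 = -54/25 + r/10)
450*(W(-2 + 3*5) + (-105 - 1*233)) = 450*((-54/25 + (-2 + 3*5)/10) + (-105 - 1*233)) = 450*((-54/25 + (-2 + 15)/10) + (-105 - 233)) = 450*((-54/25 + (⅒)*13) - 338) = 450*((-54/25 + 13/10) - 338) = 450*(-43/50 - 338) = 450*(-16943/50) = -152487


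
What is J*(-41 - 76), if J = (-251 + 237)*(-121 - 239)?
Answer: -589680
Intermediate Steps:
J = 5040 (J = -14*(-360) = 5040)
J*(-41 - 76) = 5040*(-41 - 76) = 5040*(-117) = -589680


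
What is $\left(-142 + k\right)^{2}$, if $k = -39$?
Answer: $32761$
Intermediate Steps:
$\left(-142 + k\right)^{2} = \left(-142 - 39\right)^{2} = \left(-181\right)^{2} = 32761$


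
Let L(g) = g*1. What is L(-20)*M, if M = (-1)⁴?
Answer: -20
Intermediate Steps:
L(g) = g
M = 1
L(-20)*M = -20*1 = -20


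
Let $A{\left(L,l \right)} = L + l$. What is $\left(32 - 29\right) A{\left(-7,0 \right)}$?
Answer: $-21$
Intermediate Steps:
$\left(32 - 29\right) A{\left(-7,0 \right)} = \left(32 - 29\right) \left(-7 + 0\right) = \left(32 - 29\right) \left(-7\right) = 3 \left(-7\right) = -21$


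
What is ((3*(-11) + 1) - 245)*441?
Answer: -122157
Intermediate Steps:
((3*(-11) + 1) - 245)*441 = ((-33 + 1) - 245)*441 = (-32 - 245)*441 = -277*441 = -122157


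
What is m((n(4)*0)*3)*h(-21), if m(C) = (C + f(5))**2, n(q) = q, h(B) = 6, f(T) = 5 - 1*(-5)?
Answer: 600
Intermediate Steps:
f(T) = 10 (f(T) = 5 + 5 = 10)
m(C) = (10 + C)**2 (m(C) = (C + 10)**2 = (10 + C)**2)
m((n(4)*0)*3)*h(-21) = (10 + (4*0)*3)**2*6 = (10 + 0*3)**2*6 = (10 + 0)**2*6 = 10**2*6 = 100*6 = 600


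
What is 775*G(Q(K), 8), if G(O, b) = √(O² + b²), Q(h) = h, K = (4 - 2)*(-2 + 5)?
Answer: 7750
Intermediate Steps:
K = 6 (K = 2*3 = 6)
775*G(Q(K), 8) = 775*√(6² + 8²) = 775*√(36 + 64) = 775*√100 = 775*10 = 7750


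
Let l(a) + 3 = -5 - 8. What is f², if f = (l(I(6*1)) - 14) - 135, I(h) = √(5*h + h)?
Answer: 27225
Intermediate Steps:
I(h) = √6*√h (I(h) = √(6*h) = √6*√h)
l(a) = -16 (l(a) = -3 + (-5 - 8) = -3 - 13 = -16)
f = -165 (f = (-16 - 14) - 135 = -30 - 135 = -165)
f² = (-165)² = 27225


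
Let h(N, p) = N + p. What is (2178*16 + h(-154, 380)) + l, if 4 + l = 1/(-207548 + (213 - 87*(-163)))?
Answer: 6773910779/193154 ≈ 35070.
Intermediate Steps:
l = -772617/193154 (l = -4 + 1/(-207548 + (213 - 87*(-163))) = -4 + 1/(-207548 + (213 + 14181)) = -4 + 1/(-207548 + 14394) = -4 + 1/(-193154) = -4 - 1/193154 = -772617/193154 ≈ -4.0000)
(2178*16 + h(-154, 380)) + l = (2178*16 + (-154 + 380)) - 772617/193154 = (34848 + 226) - 772617/193154 = 35074 - 772617/193154 = 6773910779/193154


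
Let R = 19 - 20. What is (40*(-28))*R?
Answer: 1120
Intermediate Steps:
R = -1
(40*(-28))*R = (40*(-28))*(-1) = -1120*(-1) = 1120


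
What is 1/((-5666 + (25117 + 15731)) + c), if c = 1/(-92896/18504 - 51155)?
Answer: 118333127/4163196071801 ≈ 2.8424e-5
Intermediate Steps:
c = -2313/118333127 (c = 1/(-92896*1/18504 - 51155) = 1/(-11612/2313 - 51155) = 1/(-118333127/2313) = -2313/118333127 ≈ -1.9547e-5)
1/((-5666 + (25117 + 15731)) + c) = 1/((-5666 + (25117 + 15731)) - 2313/118333127) = 1/((-5666 + 40848) - 2313/118333127) = 1/(35182 - 2313/118333127) = 1/(4163196071801/118333127) = 118333127/4163196071801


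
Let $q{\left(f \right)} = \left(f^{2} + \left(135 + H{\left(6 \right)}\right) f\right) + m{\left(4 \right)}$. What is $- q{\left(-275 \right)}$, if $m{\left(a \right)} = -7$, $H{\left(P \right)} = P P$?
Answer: $-28593$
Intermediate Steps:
$H{\left(P \right)} = P^{2}$
$q{\left(f \right)} = -7 + f^{2} + 171 f$ ($q{\left(f \right)} = \left(f^{2} + \left(135 + 6^{2}\right) f\right) - 7 = \left(f^{2} + \left(135 + 36\right) f\right) - 7 = \left(f^{2} + 171 f\right) - 7 = -7 + f^{2} + 171 f$)
$- q{\left(-275 \right)} = - (-7 + \left(-275\right)^{2} + 171 \left(-275\right)) = - (-7 + 75625 - 47025) = \left(-1\right) 28593 = -28593$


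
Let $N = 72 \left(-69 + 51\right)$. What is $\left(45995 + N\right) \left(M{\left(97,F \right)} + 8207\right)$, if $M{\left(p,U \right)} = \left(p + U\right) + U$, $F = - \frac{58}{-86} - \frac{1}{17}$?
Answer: $\frac{271373171676}{731} \approx 3.7124 \cdot 10^{8}$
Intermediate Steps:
$F = \frac{450}{731}$ ($F = \left(-58\right) \left(- \frac{1}{86}\right) - \frac{1}{17} = \frac{29}{43} - \frac{1}{17} = \frac{450}{731} \approx 0.61559$)
$N = -1296$ ($N = 72 \left(-18\right) = -1296$)
$M{\left(p,U \right)} = p + 2 U$ ($M{\left(p,U \right)} = \left(U + p\right) + U = p + 2 U$)
$\left(45995 + N\right) \left(M{\left(97,F \right)} + 8207\right) = \left(45995 - 1296\right) \left(\left(97 + 2 \cdot \frac{450}{731}\right) + 8207\right) = 44699 \left(\left(97 + \frac{900}{731}\right) + 8207\right) = 44699 \left(\frac{71807}{731} + 8207\right) = 44699 \cdot \frac{6071124}{731} = \frac{271373171676}{731}$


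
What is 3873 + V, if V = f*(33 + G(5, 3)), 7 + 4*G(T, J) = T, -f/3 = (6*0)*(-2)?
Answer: 3873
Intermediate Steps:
f = 0 (f = -3*6*0*(-2) = -0*(-2) = -3*0 = 0)
G(T, J) = -7/4 + T/4
V = 0 (V = 0*(33 + (-7/4 + (¼)*5)) = 0*(33 + (-7/4 + 5/4)) = 0*(33 - ½) = 0*(65/2) = 0)
3873 + V = 3873 + 0 = 3873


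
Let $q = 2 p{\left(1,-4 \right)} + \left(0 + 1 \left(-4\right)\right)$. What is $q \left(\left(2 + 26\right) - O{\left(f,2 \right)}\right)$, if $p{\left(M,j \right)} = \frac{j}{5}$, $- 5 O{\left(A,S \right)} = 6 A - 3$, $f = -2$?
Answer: $-140$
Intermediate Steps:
$O{\left(A,S \right)} = \frac{3}{5} - \frac{6 A}{5}$ ($O{\left(A,S \right)} = - \frac{6 A - 3}{5} = - \frac{-3 + 6 A}{5} = \frac{3}{5} - \frac{6 A}{5}$)
$p{\left(M,j \right)} = \frac{j}{5}$ ($p{\left(M,j \right)} = j \frac{1}{5} = \frac{j}{5}$)
$q = - \frac{28}{5}$ ($q = 2 \cdot \frac{1}{5} \left(-4\right) + \left(0 + 1 \left(-4\right)\right) = 2 \left(- \frac{4}{5}\right) + \left(0 - 4\right) = - \frac{8}{5} - 4 = - \frac{28}{5} \approx -5.6$)
$q \left(\left(2 + 26\right) - O{\left(f,2 \right)}\right) = - \frac{28 \left(\left(2 + 26\right) - \left(\frac{3}{5} - - \frac{12}{5}\right)\right)}{5} = - \frac{28 \left(28 - \left(\frac{3}{5} + \frac{12}{5}\right)\right)}{5} = - \frac{28 \left(28 - 3\right)}{5} = \left(- \frac{28}{5}\right) 25 = -140$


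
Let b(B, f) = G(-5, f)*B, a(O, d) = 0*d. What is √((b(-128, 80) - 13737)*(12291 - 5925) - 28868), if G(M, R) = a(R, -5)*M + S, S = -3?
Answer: 37*I*√62114 ≈ 9221.4*I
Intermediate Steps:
a(O, d) = 0
G(M, R) = -3 (G(M, R) = 0*M - 3 = 0 - 3 = -3)
b(B, f) = -3*B
√((b(-128, 80) - 13737)*(12291 - 5925) - 28868) = √((-3*(-128) - 13737)*(12291 - 5925) - 28868) = √((384 - 13737)*6366 - 28868) = √(-13353*6366 - 28868) = √(-85005198 - 28868) = √(-85034066) = 37*I*√62114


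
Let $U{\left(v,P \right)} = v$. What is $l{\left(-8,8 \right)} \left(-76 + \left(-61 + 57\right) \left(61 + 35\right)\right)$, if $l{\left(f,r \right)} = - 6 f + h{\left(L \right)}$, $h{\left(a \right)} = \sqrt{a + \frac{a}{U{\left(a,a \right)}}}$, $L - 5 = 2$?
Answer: $-22080 - 920 \sqrt{2} \approx -23381.0$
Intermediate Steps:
$L = 7$ ($L = 5 + 2 = 7$)
$h{\left(a \right)} = \sqrt{1 + a}$ ($h{\left(a \right)} = \sqrt{a + \frac{a}{a}} = \sqrt{a + 1} = \sqrt{1 + a}$)
$l{\left(f,r \right)} = - 6 f + 2 \sqrt{2}$ ($l{\left(f,r \right)} = - 6 f + \sqrt{1 + 7} = - 6 f + \sqrt{8} = - 6 f + 2 \sqrt{2}$)
$l{\left(-8,8 \right)} \left(-76 + \left(-61 + 57\right) \left(61 + 35\right)\right) = \left(\left(-6\right) \left(-8\right) + 2 \sqrt{2}\right) \left(-76 + \left(-61 + 57\right) \left(61 + 35\right)\right) = \left(48 + 2 \sqrt{2}\right) \left(-76 - 384\right) = \left(48 + 2 \sqrt{2}\right) \left(-460\right) = -22080 - 920 \sqrt{2}$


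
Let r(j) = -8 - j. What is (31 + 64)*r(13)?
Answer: -1995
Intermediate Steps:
(31 + 64)*r(13) = (31 + 64)*(-8 - 1*13) = 95*(-8 - 13) = 95*(-21) = -1995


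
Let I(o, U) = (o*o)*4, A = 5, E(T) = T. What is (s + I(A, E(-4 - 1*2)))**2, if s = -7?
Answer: 8649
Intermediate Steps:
I(o, U) = 4*o**2 (I(o, U) = o**2*4 = 4*o**2)
(s + I(A, E(-4 - 1*2)))**2 = (-7 + 4*5**2)**2 = (-7 + 4*25)**2 = (-7 + 100)**2 = 93**2 = 8649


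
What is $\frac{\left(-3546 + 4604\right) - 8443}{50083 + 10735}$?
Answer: $- \frac{7385}{60818} \approx -0.12143$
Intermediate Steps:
$\frac{\left(-3546 + 4604\right) - 8443}{50083 + 10735} = \frac{1058 - 8443}{60818} = \left(-7385\right) \frac{1}{60818} = - \frac{7385}{60818}$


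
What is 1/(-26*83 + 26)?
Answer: -1/2132 ≈ -0.00046904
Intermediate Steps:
1/(-26*83 + 26) = 1/(-2158 + 26) = 1/(-2132) = -1/2132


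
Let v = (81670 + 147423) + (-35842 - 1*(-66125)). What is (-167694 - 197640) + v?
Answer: -105958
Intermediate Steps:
v = 259376 (v = 229093 + (-35842 + 66125) = 229093 + 30283 = 259376)
(-167694 - 197640) + v = (-167694 - 197640) + 259376 = -365334 + 259376 = -105958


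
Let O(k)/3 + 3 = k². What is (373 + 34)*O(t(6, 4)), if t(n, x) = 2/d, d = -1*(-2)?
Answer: -2442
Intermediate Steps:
d = 2
t(n, x) = 1 (t(n, x) = 2/2 = 2*(½) = 1)
O(k) = -9 + 3*k²
(373 + 34)*O(t(6, 4)) = (373 + 34)*(-9 + 3*1²) = 407*(-9 + 3*1) = 407*(-9 + 3) = 407*(-6) = -2442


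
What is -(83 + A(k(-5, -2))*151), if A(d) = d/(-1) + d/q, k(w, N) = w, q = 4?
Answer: -2597/4 ≈ -649.25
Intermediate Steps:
A(d) = -3*d/4 (A(d) = d/(-1) + d/4 = d*(-1) + d*(¼) = -d + d/4 = -3*d/4)
-(83 + A(k(-5, -2))*151) = -(83 - ¾*(-5)*151) = -(83 + (15/4)*151) = -(83 + 2265/4) = -1*2597/4 = -2597/4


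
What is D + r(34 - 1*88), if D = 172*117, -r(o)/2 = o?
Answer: 20232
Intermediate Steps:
r(o) = -2*o
D = 20124
D + r(34 - 1*88) = 20124 - 2*(34 - 1*88) = 20124 - 2*(34 - 88) = 20124 - 2*(-54) = 20124 + 108 = 20232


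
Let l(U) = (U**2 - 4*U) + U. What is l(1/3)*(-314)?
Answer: 2512/9 ≈ 279.11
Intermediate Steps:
l(U) = U**2 - 3*U
l(1/3)*(-314) = ((-3 + 1/3)/3)*(-314) = ((1/3)*(-8/3))*(-314) = -8/9*(-314) = 2512/9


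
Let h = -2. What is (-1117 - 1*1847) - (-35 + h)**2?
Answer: -4333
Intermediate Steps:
(-1117 - 1*1847) - (-35 + h)**2 = (-1117 - 1*1847) - (-35 - 2)**2 = (-1117 - 1847) - 1*(-37)**2 = -2964 - 1*1369 = -2964 - 1369 = -4333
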